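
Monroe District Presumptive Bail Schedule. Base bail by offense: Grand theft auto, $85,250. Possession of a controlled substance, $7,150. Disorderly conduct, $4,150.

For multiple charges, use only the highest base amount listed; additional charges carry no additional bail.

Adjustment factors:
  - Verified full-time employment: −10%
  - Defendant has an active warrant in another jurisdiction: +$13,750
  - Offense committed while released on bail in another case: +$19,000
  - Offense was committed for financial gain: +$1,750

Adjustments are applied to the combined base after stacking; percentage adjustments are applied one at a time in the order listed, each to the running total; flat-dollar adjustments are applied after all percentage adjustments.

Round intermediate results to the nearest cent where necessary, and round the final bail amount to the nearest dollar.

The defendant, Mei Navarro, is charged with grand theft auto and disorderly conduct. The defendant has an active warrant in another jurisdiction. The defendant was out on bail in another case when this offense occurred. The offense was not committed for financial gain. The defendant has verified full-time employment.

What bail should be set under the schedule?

$109,475

Base amounts from the schedule: grand theft auto $85,250; disorderly conduct $4,150.
Stacking rule: use the highest base only. Highest is grand theft auto at $85,250. Combined base = $85,250.
Verified full-time employment (−10%): $85,250 × 0.9 = $76,725.
Defendant has an active warrant in another jurisdiction (+$13,750 flat): $76,725 + $13,750 = $90,475.
Offense committed while released on bail in another case (+$19,000 flat): $90,475 + $19,000 = $109,475.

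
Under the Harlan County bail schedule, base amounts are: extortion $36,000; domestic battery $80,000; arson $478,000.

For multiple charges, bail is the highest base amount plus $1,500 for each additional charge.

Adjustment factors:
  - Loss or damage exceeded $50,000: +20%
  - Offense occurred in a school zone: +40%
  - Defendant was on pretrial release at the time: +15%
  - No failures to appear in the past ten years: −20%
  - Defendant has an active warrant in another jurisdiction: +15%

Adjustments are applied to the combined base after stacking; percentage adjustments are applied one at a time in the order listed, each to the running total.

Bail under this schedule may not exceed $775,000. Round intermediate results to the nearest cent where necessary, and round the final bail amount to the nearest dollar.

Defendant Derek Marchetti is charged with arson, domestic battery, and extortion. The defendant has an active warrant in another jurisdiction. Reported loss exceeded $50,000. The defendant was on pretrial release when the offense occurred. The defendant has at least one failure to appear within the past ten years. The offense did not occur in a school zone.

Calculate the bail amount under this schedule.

Base amounts from the schedule: arson $478,000; domestic battery $80,000; extortion $36,000.
Stacking rule: highest base plus $1,500 per additional charge. Highest is arson at $478,000; 2 additional charges → +$3,000. Combined base = $481,000.
Loss or damage exceeded $50,000 (+20%): $481,000 × 1.2 = $577,200.
Defendant was on pretrial release at the time (+15%): $577,200 × 1.15 = $663,780.
Defendant has an active warrant in another jurisdiction (+15%): $663,780 × 1.15 = $763,347.
$763,347 is within the $775,000 maximum.

$763,347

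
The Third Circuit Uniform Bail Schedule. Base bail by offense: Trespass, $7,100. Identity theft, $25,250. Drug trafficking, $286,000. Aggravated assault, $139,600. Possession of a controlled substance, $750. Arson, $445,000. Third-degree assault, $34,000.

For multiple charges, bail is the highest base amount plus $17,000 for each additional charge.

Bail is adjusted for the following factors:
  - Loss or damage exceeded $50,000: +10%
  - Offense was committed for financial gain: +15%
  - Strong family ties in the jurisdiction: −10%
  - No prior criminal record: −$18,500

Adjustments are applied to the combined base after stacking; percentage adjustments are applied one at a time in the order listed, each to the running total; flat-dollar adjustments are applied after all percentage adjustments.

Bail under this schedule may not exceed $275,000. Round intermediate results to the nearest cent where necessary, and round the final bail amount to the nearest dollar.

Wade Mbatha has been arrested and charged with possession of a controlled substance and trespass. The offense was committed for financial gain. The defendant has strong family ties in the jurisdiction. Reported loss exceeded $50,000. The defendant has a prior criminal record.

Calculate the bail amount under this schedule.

Base amounts from the schedule: possession of a controlled substance $750; trespass $7,100.
Stacking rule: highest base plus $17,000 per additional charge. Highest is trespass at $7,100; 1 additional charge → +$17,000. Combined base = $24,100.
Loss or damage exceeded $50,000 (+10%): $24,100 × 1.1 = $26,510.
Offense was committed for financial gain (+15%): $26,510 × 1.15 = $30,486.50.
Strong family ties in the jurisdiction (−10%): $30,486.50 × 0.9 = $27,437.85.
$27,437.85 is within the $275,000 maximum.
Rounded to the nearest dollar: $27,438.

$27,438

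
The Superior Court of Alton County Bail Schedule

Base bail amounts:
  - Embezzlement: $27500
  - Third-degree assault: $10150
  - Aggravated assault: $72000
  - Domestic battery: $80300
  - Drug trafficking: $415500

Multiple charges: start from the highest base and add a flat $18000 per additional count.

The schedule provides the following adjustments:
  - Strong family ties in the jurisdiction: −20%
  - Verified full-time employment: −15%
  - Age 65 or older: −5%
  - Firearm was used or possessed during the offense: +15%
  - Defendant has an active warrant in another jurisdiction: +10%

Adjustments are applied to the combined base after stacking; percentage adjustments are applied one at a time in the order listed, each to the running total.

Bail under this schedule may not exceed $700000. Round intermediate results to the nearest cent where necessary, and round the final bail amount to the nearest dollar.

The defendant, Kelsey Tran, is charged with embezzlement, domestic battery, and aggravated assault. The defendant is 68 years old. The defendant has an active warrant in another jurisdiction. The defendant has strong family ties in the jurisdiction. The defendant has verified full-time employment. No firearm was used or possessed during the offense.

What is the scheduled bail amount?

Base amounts from the schedule: embezzlement $27500; domestic battery $80300; aggravated assault $72000.
Stacking rule: highest base plus $18000 per additional charge. Highest is domestic battery at $80300; 2 additional charges → +$36000. Combined base = $116300.
Strong family ties in the jurisdiction (−20%): $116300 × 0.8 = $93040.
Verified full-time employment (−15%): $93040 × 0.85 = $79084.
Age 65 or older (−5%): $79084 × 0.95 = $75129.80.
Defendant has an active warrant in another jurisdiction (+10%): $75129.80 × 1.1 = $82642.78.
$82642.78 is within the $700000 maximum.
Rounded to the nearest dollar: $82643.

$82643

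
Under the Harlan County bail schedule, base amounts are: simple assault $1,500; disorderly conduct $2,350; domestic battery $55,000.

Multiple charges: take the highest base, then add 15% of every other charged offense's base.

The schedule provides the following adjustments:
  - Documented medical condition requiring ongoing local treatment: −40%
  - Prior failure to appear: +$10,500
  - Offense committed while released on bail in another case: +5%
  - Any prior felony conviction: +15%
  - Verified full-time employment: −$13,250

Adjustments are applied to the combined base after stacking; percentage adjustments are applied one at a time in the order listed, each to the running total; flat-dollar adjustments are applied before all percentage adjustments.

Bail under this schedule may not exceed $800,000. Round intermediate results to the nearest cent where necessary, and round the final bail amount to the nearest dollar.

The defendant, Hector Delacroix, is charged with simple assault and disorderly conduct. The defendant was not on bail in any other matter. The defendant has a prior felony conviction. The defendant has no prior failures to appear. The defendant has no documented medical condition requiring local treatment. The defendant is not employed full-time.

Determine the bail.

Base amounts from the schedule: simple assault $1,500; disorderly conduct $2,350.
Stacking rule: highest base plus 15% of each additional charge. Highest is disorderly conduct at $2,350. Additional: $1,500 × 15% = $225. Combined base = $2,350 + $225 = $2,575.
Any prior felony conviction (+15%): $2,575 × 1.15 = $2,961.25.
$2,961.25 is within the $800,000 maximum.
Rounded to the nearest dollar: $2,961.

$2,961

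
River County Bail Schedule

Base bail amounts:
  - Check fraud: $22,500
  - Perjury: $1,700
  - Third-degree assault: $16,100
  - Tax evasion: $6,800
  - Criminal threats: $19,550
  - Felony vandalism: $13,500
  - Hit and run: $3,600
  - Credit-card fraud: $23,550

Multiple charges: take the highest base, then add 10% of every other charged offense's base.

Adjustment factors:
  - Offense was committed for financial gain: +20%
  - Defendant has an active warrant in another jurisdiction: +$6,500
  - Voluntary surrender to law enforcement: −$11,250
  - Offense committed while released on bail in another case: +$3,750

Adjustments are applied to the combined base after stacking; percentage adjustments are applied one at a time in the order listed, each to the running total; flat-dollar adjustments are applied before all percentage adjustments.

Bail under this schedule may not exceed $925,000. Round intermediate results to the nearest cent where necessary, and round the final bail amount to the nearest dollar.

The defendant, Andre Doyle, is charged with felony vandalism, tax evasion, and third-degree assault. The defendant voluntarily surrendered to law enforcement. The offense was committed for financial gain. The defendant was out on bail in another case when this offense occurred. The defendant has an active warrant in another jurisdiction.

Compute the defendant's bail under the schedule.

Base amounts from the schedule: felony vandalism $13,500; tax evasion $6,800; third-degree assault $16,100.
Stacking rule: highest base plus 10% of each additional charge. Highest is third-degree assault at $16,100. Additional: $13,500 × 10% = $1,350; $6,800 × 10% = $680. Combined base = $16,100 + $2,030 = $18,130.
Defendant has an active warrant in another jurisdiction (+$6,500 flat): $18,130 + $6,500 = $24,630.
Voluntary surrender to law enforcement (−$11,250 flat): $24,630 − $11,250 = $13,380.
Offense committed while released on bail in another case (+$3,750 flat): $13,380 + $3,750 = $17,130.
Offense was committed for financial gain (+20%): $17,130 × 1.2 = $20,556.
$20,556 is within the $925,000 maximum.

$20,556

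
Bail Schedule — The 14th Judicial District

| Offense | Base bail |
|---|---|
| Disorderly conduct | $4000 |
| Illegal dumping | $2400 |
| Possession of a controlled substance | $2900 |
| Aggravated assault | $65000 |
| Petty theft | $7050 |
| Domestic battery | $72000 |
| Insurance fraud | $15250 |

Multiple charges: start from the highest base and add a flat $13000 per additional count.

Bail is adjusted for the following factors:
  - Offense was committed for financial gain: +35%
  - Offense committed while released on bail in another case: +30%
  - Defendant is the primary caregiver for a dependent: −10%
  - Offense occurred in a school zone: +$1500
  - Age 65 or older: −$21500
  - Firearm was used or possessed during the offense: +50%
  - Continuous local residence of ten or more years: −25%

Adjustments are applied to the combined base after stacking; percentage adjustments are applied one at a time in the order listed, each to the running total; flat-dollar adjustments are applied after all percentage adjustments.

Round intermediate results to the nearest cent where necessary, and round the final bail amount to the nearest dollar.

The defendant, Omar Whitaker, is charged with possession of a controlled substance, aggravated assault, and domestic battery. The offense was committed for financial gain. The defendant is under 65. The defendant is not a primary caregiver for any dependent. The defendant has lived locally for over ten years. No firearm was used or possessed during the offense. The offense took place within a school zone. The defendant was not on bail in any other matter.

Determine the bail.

$100725

Base amounts from the schedule: possession of a controlled substance $2900; aggravated assault $65000; domestic battery $72000.
Stacking rule: highest base plus $13000 per additional charge. Highest is domestic battery at $72000; 2 additional charges → +$26000. Combined base = $98000.
Offense was committed for financial gain (+35%): $98000 × 1.35 = $132300.
Continuous local residence of ten or more years (−25%): $132300 × 0.75 = $99225.
Offense occurred in a school zone (+$1500 flat): $99225 + $1500 = $100725.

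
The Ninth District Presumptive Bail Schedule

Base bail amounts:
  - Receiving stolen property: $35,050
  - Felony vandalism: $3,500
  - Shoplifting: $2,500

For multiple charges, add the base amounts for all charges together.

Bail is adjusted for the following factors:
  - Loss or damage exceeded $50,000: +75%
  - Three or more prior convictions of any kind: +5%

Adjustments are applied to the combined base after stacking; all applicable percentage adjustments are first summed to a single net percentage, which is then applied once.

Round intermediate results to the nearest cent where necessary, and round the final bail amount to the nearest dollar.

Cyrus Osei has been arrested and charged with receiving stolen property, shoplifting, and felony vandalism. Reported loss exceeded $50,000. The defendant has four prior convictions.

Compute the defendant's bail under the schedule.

$73,890

Base amounts from the schedule: receiving stolen property $35,050; shoplifting $2,500; felony vandalism $3,500.
Stacking rule: sum of all bases. $35,050 + $2,500 + $3,500 = $41,050.
Net percentage adjustment: +75% +5% = +80%. $41,050 × 1.8 = $73,890.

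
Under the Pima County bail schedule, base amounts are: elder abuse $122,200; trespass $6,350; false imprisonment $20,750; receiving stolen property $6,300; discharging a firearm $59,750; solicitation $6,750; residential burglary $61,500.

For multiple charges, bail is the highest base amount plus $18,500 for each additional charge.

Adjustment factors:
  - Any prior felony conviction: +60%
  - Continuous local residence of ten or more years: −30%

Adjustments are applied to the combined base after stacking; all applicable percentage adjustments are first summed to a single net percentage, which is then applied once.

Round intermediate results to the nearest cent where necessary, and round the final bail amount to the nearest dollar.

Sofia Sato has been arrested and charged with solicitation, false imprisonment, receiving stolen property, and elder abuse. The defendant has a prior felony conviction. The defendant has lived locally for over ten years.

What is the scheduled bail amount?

$231,010

Base amounts from the schedule: solicitation $6,750; false imprisonment $20,750; receiving stolen property $6,300; elder abuse $122,200.
Stacking rule: highest base plus $18,500 per additional charge. Highest is elder abuse at $122,200; 3 additional charges → +$55,500. Combined base = $177,700.
Net percentage adjustment: +60% −30% = +30%. $177,700 × 1.3 = $231,010.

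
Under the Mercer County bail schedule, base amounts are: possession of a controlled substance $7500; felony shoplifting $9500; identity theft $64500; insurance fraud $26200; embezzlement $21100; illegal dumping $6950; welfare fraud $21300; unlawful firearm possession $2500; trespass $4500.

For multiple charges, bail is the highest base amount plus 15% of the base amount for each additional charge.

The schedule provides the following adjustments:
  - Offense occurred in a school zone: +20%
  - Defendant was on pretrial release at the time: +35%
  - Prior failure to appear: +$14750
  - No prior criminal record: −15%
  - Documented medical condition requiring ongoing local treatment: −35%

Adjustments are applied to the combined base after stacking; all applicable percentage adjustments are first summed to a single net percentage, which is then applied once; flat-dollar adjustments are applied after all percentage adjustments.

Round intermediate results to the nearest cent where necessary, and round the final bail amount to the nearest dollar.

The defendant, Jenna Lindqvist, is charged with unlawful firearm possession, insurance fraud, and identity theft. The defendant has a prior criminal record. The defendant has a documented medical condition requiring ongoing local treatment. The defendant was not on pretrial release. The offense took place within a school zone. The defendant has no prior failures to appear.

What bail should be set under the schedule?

$58484

Base amounts from the schedule: unlawful firearm possession $2500; insurance fraud $26200; identity theft $64500.
Stacking rule: highest base plus 15% of each additional charge. Highest is identity theft at $64500. Additional: $2500 × 15% = $375; $26200 × 15% = $3930. Combined base = $64500 + $4305 = $68805.
Net percentage adjustment: +20% −35% = −15%. $68805 × 0.85 = $58484.25.
Rounded to the nearest dollar: $58484.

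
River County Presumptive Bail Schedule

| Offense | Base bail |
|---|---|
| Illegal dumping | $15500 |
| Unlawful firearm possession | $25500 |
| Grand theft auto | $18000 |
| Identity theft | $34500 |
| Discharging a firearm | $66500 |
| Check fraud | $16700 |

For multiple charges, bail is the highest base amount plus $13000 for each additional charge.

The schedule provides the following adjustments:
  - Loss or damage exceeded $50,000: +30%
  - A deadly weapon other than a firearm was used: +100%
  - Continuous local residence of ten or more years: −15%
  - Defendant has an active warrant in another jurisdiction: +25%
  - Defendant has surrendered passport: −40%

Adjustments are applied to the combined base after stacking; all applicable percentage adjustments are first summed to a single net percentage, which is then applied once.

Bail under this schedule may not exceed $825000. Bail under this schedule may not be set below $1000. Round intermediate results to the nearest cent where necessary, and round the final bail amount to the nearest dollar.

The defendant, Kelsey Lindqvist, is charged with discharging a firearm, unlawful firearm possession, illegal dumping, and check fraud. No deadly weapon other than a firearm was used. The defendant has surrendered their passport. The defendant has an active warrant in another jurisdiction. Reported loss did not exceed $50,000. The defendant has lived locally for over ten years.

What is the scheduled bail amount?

$73850

Base amounts from the schedule: discharging a firearm $66500; unlawful firearm possession $25500; illegal dumping $15500; check fraud $16700.
Stacking rule: highest base plus $13000 per additional charge. Highest is discharging a firearm at $66500; 3 additional charges → +$39000. Combined base = $105500.
Net percentage adjustment: −15% +25% −40% = −30%. $105500 × 0.7 = $73850.
$73850 is within the $825000 maximum.
$73850 is at or above the $1000 minimum.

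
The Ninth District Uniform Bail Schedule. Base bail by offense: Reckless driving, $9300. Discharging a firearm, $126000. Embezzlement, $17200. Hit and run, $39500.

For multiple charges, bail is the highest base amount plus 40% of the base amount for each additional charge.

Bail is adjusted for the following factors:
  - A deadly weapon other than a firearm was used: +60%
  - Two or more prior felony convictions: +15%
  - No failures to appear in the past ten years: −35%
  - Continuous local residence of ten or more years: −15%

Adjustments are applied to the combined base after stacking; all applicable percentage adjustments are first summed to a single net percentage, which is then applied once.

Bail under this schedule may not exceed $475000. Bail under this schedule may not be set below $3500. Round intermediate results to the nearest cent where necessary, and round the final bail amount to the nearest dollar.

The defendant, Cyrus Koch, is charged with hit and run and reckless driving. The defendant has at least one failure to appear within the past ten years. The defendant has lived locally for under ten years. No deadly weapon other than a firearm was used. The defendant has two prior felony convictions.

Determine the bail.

$49703

Base amounts from the schedule: hit and run $39500; reckless driving $9300.
Stacking rule: highest base plus 40% of each additional charge. Highest is hit and run at $39500. Additional: $9300 × 40% = $3720. Combined base = $39500 + $3720 = $43220.
Two or more prior felony convictions (+15%): $43220 × 1.15 = $49703.
$49703 is within the $475000 maximum.
$49703 is at or above the $3500 minimum.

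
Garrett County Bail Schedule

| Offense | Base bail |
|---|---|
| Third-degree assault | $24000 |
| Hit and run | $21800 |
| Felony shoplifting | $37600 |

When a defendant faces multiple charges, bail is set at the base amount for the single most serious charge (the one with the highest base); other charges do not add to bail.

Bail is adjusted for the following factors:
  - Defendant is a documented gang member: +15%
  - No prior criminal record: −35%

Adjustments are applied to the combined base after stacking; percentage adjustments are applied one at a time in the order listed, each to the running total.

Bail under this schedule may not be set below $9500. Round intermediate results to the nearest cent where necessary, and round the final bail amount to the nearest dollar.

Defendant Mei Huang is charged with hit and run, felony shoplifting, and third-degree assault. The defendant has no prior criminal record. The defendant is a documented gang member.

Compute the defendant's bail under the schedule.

Base amounts from the schedule: hit and run $21800; felony shoplifting $37600; third-degree assault $24000.
Stacking rule: use the highest base only. Highest is felony shoplifting at $37600. Combined base = $37600.
Defendant is a documented gang member (+15%): $37600 × 1.15 = $43240.
No prior criminal record (−35%): $43240 × 0.65 = $28106.
$28106 is at or above the $9500 minimum.

$28106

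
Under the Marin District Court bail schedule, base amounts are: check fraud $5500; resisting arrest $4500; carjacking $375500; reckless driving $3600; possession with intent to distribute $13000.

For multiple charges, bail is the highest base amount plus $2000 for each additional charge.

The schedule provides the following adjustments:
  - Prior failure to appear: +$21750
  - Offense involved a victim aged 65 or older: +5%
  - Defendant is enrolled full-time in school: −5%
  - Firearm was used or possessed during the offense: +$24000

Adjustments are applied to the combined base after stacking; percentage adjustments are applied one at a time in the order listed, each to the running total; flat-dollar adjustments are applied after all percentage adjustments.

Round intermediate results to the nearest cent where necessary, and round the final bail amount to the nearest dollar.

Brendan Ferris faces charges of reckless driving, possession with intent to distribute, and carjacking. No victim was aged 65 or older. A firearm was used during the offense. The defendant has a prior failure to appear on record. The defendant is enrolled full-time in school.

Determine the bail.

$406275

Base amounts from the schedule: reckless driving $3600; possession with intent to distribute $13000; carjacking $375500.
Stacking rule: highest base plus $2000 per additional charge. Highest is carjacking at $375500; 2 additional charges → +$4000. Combined base = $379500.
Defendant is enrolled full-time in school (−5%): $379500 × 0.95 = $360525.
Prior failure to appear (+$21750 flat): $360525 + $21750 = $382275.
Firearm was used or possessed during the offense (+$24000 flat): $382275 + $24000 = $406275.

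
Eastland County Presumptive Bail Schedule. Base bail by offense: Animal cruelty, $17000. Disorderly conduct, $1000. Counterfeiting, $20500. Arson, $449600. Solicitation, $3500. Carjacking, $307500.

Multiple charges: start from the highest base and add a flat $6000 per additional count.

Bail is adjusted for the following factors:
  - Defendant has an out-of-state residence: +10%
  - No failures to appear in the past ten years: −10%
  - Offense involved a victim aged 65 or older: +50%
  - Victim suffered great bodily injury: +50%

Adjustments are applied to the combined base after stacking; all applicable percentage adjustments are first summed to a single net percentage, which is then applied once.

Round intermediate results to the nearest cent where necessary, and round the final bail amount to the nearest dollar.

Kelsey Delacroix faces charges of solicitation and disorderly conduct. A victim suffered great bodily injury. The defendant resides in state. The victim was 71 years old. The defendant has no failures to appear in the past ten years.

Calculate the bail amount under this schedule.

Base amounts from the schedule: solicitation $3500; disorderly conduct $1000.
Stacking rule: highest base plus $6000 per additional charge. Highest is solicitation at $3500; 1 additional charge → +$6000. Combined base = $9500.
Net percentage adjustment: −10% +50% +50% = +90%. $9500 × 1.9 = $18050.

$18050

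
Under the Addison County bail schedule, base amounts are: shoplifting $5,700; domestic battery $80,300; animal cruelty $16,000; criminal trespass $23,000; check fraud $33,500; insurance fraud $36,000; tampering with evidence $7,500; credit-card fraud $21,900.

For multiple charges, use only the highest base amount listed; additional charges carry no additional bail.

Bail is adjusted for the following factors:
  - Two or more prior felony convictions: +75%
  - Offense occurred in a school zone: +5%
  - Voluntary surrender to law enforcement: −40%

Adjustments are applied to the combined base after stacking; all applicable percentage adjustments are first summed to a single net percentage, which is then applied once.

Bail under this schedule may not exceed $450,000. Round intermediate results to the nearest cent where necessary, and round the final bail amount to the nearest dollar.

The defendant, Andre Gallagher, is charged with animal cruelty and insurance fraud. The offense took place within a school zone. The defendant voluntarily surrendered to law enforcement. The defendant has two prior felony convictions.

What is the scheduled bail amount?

Base amounts from the schedule: animal cruelty $16,000; insurance fraud $36,000.
Stacking rule: use the highest base only. Highest is insurance fraud at $36,000. Combined base = $36,000.
Net percentage adjustment: +75% +5% −40% = +40%. $36,000 × 1.4 = $50,400.
$50,400 is within the $450,000 maximum.

$50,400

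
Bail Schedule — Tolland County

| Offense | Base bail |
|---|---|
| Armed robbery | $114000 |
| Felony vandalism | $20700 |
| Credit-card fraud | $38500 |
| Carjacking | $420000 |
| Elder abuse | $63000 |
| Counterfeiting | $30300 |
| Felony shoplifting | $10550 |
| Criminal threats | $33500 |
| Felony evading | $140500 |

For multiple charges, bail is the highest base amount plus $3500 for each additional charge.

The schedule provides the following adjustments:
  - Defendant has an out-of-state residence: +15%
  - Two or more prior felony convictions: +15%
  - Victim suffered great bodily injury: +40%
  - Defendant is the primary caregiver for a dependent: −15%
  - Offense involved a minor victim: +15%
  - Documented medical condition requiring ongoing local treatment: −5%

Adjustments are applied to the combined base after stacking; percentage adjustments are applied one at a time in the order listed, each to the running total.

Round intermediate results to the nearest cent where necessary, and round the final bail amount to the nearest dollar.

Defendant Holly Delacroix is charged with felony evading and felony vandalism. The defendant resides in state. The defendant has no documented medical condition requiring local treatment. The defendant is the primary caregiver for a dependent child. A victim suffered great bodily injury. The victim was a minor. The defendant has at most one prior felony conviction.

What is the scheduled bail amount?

Base amounts from the schedule: felony evading $140500; felony vandalism $20700.
Stacking rule: highest base plus $3500 per additional charge. Highest is felony evading at $140500; 1 additional charge → +$3500. Combined base = $144000.
Victim suffered great bodily injury (+40%): $144000 × 1.4 = $201600.
Defendant is the primary caregiver for a dependent (−15%): $201600 × 0.85 = $171360.
Offense involved a minor victim (+15%): $171360 × 1.15 = $197064.

$197064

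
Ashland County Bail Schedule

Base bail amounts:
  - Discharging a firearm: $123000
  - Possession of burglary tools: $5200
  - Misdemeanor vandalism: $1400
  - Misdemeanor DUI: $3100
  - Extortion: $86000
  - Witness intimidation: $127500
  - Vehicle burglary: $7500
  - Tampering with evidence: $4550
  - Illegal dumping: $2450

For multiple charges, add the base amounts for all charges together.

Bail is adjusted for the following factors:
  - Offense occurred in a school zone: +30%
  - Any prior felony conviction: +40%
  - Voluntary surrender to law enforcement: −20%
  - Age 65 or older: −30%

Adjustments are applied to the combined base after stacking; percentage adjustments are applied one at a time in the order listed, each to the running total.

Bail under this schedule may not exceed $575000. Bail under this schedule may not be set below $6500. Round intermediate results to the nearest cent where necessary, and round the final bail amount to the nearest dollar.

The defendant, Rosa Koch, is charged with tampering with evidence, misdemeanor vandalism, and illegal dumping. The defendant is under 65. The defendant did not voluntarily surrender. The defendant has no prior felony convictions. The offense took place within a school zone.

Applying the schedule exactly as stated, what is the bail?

$10920

Base amounts from the schedule: tampering with evidence $4550; misdemeanor vandalism $1400; illegal dumping $2450.
Stacking rule: sum of all bases. $4550 + $1400 + $2450 = $8400.
Offense occurred in a school zone (+30%): $8400 × 1.3 = $10920.
$10920 is within the $575000 maximum.
$10920 is at or above the $6500 minimum.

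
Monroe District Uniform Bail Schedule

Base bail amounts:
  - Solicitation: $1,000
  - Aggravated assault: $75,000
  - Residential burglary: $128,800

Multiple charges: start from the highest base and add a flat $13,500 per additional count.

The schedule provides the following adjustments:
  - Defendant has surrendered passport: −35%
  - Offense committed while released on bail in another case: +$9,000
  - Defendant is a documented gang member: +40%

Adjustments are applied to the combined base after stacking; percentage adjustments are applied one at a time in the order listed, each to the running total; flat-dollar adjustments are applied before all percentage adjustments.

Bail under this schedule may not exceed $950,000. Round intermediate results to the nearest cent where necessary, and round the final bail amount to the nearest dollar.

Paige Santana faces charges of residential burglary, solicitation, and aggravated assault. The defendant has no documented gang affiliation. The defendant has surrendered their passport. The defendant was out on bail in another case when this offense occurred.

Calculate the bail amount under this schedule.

$107,120

Base amounts from the schedule: residential burglary $128,800; solicitation $1,000; aggravated assault $75,000.
Stacking rule: highest base plus $13,500 per additional charge. Highest is residential burglary at $128,800; 2 additional charges → +$27,000. Combined base = $155,800.
Offense committed while released on bail in another case (+$9,000 flat): $155,800 + $9,000 = $164,800.
Defendant has surrendered passport (−35%): $164,800 × 0.65 = $107,120.
$107,120 is within the $950,000 maximum.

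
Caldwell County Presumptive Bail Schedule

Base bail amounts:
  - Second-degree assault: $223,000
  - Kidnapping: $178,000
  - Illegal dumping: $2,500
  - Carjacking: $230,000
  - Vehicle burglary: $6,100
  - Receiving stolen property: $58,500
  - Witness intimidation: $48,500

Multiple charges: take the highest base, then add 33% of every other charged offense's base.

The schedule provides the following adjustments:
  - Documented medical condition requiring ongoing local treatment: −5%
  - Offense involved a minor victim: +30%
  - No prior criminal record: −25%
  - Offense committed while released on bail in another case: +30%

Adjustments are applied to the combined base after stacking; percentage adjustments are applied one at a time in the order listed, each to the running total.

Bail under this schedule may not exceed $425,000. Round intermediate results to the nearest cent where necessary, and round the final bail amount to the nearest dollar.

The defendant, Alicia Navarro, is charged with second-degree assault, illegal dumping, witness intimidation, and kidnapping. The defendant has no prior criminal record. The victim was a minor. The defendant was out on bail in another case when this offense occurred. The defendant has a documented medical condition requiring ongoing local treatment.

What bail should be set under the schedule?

$359,516

Base amounts from the schedule: second-degree assault $223,000; illegal dumping $2,500; witness intimidation $48,500; kidnapping $178,000.
Stacking rule: highest base plus 33% of each additional charge. Highest is second-degree assault at $223,000. Additional: $2,500 × 33% = $825; $48,500 × 33% = $16,005; $178,000 × 33% = $58,740. Combined base = $223,000 + $75,570 = $298,570.
Documented medical condition requiring ongoing local treatment (−5%): $298,570 × 0.95 = $283,641.50.
Offense involved a minor victim (+30%): $283,641.50 × 1.3 = $368,733.95.
No prior criminal record (−25%): $368,733.95 × 0.75 = $276,550.46.
Offense committed while released on bail in another case (+30%): $276,550.46 × 1.3 = $359,515.60.
$359,515.60 is within the $425,000 maximum.
Rounded to the nearest dollar: $359,516.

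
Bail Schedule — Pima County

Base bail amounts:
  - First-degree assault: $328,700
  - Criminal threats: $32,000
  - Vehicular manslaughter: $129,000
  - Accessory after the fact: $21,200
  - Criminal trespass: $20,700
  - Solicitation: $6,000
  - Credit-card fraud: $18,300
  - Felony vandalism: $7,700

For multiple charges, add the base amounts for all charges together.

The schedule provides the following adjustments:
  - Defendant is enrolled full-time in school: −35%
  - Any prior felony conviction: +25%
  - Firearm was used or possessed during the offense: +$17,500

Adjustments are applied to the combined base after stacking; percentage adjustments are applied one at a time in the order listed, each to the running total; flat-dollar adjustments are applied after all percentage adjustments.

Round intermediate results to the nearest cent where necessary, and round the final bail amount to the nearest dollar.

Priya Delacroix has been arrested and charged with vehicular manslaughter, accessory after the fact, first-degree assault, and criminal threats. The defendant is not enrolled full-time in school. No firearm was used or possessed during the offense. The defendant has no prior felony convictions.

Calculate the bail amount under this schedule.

Base amounts from the schedule: vehicular manslaughter $129,000; accessory after the fact $21,200; first-degree assault $328,700; criminal threats $32,000.
Stacking rule: sum of all bases. $129,000 + $21,200 + $328,700 + $32,000 = $510,900.
No adjustment factors apply to this defendant.

$510,900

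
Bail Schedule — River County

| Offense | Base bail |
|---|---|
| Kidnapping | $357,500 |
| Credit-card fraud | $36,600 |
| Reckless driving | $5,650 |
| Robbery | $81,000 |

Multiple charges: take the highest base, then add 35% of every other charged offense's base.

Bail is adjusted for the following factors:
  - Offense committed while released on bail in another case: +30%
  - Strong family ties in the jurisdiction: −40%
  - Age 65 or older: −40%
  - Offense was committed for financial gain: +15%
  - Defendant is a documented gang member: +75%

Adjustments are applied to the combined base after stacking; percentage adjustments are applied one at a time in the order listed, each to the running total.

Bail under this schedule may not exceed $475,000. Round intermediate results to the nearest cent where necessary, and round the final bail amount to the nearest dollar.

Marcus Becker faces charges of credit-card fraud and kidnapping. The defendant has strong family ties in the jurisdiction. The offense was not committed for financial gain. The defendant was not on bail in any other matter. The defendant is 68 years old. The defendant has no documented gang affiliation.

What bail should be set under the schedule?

Base amounts from the schedule: credit-card fraud $36,600; kidnapping $357,500.
Stacking rule: highest base plus 35% of each additional charge. Highest is kidnapping at $357,500. Additional: $36,600 × 35% = $12,810. Combined base = $357,500 + $12,810 = $370,310.
Strong family ties in the jurisdiction (−40%): $370,310 × 0.6 = $222,186.
Age 65 or older (−40%): $222,186 × 0.6 = $133,311.60.
$133,311.60 is within the $475,000 maximum.
Rounded to the nearest dollar: $133,312.

$133,312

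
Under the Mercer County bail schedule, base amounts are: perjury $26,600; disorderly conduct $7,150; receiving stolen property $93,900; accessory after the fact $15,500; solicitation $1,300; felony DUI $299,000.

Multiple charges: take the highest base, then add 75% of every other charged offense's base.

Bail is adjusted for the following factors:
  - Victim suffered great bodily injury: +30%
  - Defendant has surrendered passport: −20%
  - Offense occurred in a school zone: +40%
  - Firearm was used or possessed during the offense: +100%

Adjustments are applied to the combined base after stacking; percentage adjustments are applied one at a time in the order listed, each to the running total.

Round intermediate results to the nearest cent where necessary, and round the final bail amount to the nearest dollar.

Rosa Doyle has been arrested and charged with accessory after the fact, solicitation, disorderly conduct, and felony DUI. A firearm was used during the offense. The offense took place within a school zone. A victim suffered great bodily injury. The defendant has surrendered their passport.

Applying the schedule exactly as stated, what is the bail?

Base amounts from the schedule: accessory after the fact $15,500; solicitation $1,300; disorderly conduct $7,150; felony DUI $299,000.
Stacking rule: highest base plus 75% of each additional charge. Highest is felony DUI at $299,000. Additional: $15,500 × 75% = $11,625; $1,300 × 75% = $975; $7,150 × 75% = $5,362.50. Combined base = $299,000 + $17,962.50 = $316,962.50.
Victim suffered great bodily injury (+30%): $316,962.50 × 1.3 = $412,051.25.
Defendant has surrendered passport (−20%): $412,051.25 × 0.8 = $329,641.
Offense occurred in a school zone (+40%): $329,641 × 1.4 = $461,497.40.
Firearm was used or possessed during the offense (+100%): $461,497.40 × 2 = $922,994.80.
Rounded to the nearest dollar: $922,995.

$922,995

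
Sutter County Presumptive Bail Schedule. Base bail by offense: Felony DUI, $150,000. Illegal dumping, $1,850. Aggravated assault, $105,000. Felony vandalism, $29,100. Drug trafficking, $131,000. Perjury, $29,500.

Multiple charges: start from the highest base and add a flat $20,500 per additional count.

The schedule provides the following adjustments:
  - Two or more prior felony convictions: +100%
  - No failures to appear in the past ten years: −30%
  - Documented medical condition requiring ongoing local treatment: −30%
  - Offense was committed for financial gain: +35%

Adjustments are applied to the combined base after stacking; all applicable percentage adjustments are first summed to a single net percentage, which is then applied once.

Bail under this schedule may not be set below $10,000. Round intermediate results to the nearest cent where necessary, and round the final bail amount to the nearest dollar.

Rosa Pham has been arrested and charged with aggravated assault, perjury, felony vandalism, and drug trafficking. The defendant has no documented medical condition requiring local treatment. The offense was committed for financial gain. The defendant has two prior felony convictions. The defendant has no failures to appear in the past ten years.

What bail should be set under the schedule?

$394,625

Base amounts from the schedule: aggravated assault $105,000; perjury $29,500; felony vandalism $29,100; drug trafficking $131,000.
Stacking rule: highest base plus $20,500 per additional charge. Highest is drug trafficking at $131,000; 3 additional charges → +$61,500. Combined base = $192,500.
Net percentage adjustment: +100% −30% +35% = +105%. $192,500 × 2.05 = $394,625.
$394,625 is at or above the $10,000 minimum.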